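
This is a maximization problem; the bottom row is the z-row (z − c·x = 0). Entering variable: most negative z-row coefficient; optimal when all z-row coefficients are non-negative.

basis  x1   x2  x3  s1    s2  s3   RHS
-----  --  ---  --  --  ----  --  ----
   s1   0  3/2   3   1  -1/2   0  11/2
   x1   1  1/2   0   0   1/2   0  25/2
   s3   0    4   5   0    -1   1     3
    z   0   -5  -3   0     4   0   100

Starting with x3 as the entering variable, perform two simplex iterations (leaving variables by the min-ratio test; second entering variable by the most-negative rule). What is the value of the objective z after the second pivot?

415/4

Ratio test on column x3 — row 1: (11/2)/3 = 11/6; row 2: entry 0 ≤ 0; row 3: 3/5 = 3/5. Minimum is 3/5 at row 3 (s3 leaves); pivot element 5.
Pivot on row 3; the z-row RHS becomes 100 − (-3)·(3/5) = 509/5.
Next entering variable (most negative z-row entry -13/5): x2.
Ratio test on column x2 — row 1: entry -9/10 ≤ 0; row 2: (25/2)/(1/2) = 25; row 3: (3/5)/(4/5) = 3/4. Minimum is 3/4 at row 3 (x3 leaves); pivot element 4/5.
After the second pivot the z-row RHS is 509/5 − (-13/5)·(3/4) = 415/4.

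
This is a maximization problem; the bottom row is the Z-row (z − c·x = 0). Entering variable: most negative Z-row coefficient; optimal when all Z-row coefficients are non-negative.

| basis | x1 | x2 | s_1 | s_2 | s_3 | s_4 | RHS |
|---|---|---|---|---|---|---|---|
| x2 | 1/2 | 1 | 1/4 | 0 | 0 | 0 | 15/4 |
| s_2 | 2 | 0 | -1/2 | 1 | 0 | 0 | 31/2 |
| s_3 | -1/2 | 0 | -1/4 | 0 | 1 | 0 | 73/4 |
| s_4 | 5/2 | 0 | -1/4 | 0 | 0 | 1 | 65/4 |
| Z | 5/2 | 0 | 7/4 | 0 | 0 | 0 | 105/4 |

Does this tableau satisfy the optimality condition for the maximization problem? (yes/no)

Every Z-row coefficient is ≥ 0, so the tableau is optimal.

yes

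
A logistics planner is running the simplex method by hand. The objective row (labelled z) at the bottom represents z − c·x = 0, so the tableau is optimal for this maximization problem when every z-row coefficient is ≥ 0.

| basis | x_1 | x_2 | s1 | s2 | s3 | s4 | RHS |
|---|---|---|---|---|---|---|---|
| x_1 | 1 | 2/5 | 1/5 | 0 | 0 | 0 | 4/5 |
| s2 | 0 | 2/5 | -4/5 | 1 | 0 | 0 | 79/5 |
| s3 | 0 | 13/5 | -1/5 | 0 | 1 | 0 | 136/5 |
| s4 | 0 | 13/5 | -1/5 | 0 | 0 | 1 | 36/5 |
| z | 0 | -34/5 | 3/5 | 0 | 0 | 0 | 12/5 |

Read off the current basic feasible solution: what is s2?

79/5

s2 is basic (row 2); its value is the RHS of that row, 79/5.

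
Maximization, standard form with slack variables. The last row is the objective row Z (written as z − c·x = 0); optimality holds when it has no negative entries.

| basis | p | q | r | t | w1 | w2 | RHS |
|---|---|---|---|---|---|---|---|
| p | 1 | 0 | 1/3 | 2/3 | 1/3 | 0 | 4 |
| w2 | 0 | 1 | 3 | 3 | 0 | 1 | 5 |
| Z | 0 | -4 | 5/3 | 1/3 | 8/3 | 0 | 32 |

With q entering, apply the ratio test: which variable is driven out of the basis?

Column q entries and ratios — p: 0 ≤ 0, skip; w2: 5/1 = 5.
Smallest ratio is 5 in the row of w2, so w2 leaves.

w2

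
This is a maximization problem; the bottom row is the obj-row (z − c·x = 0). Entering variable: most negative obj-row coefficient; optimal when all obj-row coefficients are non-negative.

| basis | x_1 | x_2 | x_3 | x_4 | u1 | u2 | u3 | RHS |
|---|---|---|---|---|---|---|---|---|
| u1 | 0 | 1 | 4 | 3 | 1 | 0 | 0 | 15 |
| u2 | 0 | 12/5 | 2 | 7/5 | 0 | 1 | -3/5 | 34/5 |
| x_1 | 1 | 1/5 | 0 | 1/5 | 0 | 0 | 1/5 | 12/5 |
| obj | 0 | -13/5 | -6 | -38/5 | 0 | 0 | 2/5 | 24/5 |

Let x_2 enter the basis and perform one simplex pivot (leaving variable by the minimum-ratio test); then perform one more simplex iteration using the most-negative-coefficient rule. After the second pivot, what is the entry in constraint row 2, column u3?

-3/7

Ratio test on column x_2 — row 1: 15/1 = 15; row 2: (34/5)/(12/5) = 17/6; row 3: (12/5)/(1/5) = 12. Minimum is 17/6 at row 2 (u2 leaves); pivot element 12/5.
Divide row 2 by 12/5; eliminate column x_2 from the other rows.
Second iteration: most negative obj-row entry is -73/12 in column x_4, so x_4 enters.
Ratio test on column x_4 — row 1: (73/6)/(29/12) = 146/29; row 2: (17/6)/(7/12) = 34/7; row 3: (11/6)/(1/12) = 22. Minimum is 34/7 at row 2 (x_2 leaves); pivot element 7/12.
Divide row 2 by 7/12; eliminate column x_4 from the other rows.
After both pivots, the entry at constraint row 2, column u3 is -3/7.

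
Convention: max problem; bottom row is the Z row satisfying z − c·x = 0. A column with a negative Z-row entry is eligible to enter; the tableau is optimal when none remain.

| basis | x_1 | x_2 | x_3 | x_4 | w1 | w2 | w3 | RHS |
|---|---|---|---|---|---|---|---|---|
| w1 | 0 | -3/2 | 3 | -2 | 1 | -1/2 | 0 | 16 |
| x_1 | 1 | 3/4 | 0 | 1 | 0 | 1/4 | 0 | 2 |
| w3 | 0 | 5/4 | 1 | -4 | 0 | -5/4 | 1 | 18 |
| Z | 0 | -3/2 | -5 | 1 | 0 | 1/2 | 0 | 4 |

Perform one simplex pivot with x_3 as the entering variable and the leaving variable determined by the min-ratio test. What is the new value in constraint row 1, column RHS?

16/3

Ratio test on column x_3 — row 1: 16/3 = 16/3; row 2: entry 0 ≤ 0; row 3: 18/1 = 18. Minimum is 16/3 at row 1 (w1 leaves); pivot element 3.
Divide row 1 by 3; eliminate column x_3 from the other rows.
In the new row 1, the RHS entry is the old entry divided by the pivot: 16/3 = 16/3.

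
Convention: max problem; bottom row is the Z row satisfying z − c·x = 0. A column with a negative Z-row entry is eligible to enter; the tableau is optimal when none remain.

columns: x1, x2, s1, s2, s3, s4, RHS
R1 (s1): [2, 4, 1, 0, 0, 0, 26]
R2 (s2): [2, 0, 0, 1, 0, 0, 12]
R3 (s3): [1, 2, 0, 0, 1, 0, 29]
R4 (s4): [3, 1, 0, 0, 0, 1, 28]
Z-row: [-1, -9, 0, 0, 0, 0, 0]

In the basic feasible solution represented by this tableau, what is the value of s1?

s1 is basic (row 1); its value is the RHS of that row, 26.

26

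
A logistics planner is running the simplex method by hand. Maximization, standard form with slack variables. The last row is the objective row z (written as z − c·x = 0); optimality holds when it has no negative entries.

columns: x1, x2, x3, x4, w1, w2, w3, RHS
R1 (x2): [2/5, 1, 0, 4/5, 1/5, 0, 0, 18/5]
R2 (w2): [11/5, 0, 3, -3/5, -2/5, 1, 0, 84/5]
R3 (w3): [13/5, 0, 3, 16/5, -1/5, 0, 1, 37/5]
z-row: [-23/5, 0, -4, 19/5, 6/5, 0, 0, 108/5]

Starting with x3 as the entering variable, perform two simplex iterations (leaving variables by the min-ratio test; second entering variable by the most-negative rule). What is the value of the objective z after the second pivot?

Ratio test on column x3 — row 1: entry 0 ≤ 0; row 2: (84/5)/3 = 28/5; row 3: (37/5)/3 = 37/15. Minimum is 37/15 at row 3 (w3 leaves); pivot element 3.
Pivot on row 3; the z-row RHS becomes 108/5 − (-4)·(37/15) = 472/15.
Next entering variable (most negative z-row entry -17/15): x1.
Ratio test on column x1 — row 1: (18/5)/(2/5) = 9; row 2: entry -2/5 ≤ 0; row 3: (37/15)/(13/15) = 37/13. Minimum is 37/13 at row 3 (x3 leaves); pivot element 13/15.
After the second pivot the z-row RHS is 472/15 − (-17/15)·(37/13) = 451/13.

451/13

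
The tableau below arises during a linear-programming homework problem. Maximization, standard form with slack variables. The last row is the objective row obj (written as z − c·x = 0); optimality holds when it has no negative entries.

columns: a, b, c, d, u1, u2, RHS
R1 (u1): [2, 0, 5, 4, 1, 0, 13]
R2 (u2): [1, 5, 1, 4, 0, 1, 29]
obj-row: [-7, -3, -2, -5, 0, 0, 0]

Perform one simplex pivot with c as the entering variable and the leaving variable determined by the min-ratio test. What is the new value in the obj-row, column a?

-31/5

Ratio test on column c — row 1: 13/5 = 13/5; row 2: 29/1 = 29. Minimum is 13/5 at row 1 (u1 leaves); pivot element 5.
Divide row 1 by 5; eliminate column c from the other rows.
obj-row update in column a: -7 − (-2)·(2/5) = -31/5.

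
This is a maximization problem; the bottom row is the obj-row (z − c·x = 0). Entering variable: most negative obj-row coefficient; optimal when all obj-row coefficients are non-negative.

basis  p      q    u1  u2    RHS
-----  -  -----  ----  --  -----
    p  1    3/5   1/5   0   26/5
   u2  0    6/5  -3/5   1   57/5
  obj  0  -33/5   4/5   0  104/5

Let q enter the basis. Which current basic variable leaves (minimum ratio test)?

Column q entries and ratios — p: (26/5)/(3/5) = 26/3; u2: (57/5)/(6/5) = 19/2.
Smallest ratio is 26/3 in the row of p, so p leaves.

p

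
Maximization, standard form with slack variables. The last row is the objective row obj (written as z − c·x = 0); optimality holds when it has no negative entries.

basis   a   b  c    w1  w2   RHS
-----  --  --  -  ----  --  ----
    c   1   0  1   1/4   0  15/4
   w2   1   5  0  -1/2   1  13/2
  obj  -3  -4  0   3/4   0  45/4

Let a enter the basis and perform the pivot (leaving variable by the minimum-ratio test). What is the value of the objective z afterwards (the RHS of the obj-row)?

Ratio test on column a — row 1: (15/4)/1 = 15/4; row 2: (13/2)/1 = 13/2. Minimum is 15/4 at row 1 (c leaves); pivot element 1.
Pivot on row 1; the obj-row RHS becomes 45/4 − (-3)·(15/4) = 45/2.

45/2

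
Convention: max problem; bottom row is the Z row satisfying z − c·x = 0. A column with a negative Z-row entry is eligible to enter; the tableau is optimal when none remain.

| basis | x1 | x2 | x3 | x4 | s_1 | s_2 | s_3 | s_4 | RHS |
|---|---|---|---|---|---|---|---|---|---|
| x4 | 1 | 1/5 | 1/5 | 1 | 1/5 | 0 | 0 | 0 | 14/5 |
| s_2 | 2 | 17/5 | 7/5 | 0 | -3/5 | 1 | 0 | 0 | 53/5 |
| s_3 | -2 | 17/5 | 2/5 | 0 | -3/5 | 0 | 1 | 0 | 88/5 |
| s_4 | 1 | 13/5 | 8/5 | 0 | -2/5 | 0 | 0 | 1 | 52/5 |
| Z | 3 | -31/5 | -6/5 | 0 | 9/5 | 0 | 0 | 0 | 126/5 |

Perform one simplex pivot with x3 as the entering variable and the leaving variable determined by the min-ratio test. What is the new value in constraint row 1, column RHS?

3/2

Ratio test on column x3 — row 1: (14/5)/(1/5) = 14; row 2: (53/5)/(7/5) = 53/7; row 3: (88/5)/(2/5) = 44; row 4: (52/5)/(8/5) = 13/2. Minimum is 13/2 at row 4 (s_4 leaves); pivot element 8/5.
Divide row 4 by 8/5; eliminate column x3 from the other rows.
Row 1 update in column RHS: 14/5 − (1/5)·(13/2) = 3/2.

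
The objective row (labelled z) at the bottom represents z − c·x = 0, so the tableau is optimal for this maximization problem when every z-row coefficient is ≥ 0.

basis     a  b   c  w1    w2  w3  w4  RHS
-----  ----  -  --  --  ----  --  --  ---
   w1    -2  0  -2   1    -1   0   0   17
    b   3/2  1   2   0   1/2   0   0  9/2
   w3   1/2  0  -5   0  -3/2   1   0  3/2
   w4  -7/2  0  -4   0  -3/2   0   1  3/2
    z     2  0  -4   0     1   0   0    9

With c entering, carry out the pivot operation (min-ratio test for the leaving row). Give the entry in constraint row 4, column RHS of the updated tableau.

Ratio test on column c — row 1: entry -2 ≤ 0; row 2: (9/2)/2 = 9/4; row 3: entry -5 ≤ 0; row 4: entry -4 ≤ 0. Minimum is 9/4 at row 2 (b leaves); pivot element 2.
Divide row 2 by 2; eliminate column c from the other rows.
Row 4 update in column RHS: 3/2 − (-4)·(9/4) = 21/2.

21/2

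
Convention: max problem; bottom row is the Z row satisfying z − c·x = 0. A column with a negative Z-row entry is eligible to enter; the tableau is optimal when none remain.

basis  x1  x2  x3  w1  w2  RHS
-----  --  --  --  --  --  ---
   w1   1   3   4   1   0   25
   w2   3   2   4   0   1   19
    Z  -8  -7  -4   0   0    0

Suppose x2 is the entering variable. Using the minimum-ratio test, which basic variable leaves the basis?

w1

Column x2 entries and ratios — w1: 25/3 = 25/3; w2: 19/2 = 19/2.
Smallest ratio is 25/3 in the row of w1, so w1 leaves.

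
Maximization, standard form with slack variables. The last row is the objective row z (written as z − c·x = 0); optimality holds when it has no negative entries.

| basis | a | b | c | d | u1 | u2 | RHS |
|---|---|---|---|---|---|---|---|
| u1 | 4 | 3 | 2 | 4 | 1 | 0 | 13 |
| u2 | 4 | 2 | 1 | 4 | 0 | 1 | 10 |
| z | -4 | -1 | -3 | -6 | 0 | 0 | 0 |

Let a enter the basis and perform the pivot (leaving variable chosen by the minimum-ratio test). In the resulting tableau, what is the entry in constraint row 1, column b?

Ratio test on column a — row 1: 13/4 = 13/4; row 2: 10/4 = 5/2. Minimum is 5/2 at row 2 (u2 leaves); pivot element 4.
Divide row 2 by 4; eliminate column a from the other rows.
Row 1 update in column b: 3 − 4·(1/2) = 1.

1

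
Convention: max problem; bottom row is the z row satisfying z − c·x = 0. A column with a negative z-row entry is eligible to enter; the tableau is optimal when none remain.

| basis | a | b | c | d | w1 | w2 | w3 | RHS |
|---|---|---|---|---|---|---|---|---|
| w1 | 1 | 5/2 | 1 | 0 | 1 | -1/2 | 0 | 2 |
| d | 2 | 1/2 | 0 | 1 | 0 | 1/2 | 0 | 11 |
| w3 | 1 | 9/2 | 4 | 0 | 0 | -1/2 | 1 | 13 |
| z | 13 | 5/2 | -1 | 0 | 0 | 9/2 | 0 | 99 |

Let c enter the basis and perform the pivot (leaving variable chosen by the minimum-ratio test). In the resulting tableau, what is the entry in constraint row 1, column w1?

1

Ratio test on column c — row 1: 2/1 = 2; row 2: entry 0 ≤ 0; row 3: 13/4 = 13/4. Minimum is 2 at row 1 (w1 leaves); pivot element 1.
Divide row 1 by 1; eliminate column c from the other rows.
In the new row 1, the w1 entry is the old entry divided by the pivot: 1/1 = 1.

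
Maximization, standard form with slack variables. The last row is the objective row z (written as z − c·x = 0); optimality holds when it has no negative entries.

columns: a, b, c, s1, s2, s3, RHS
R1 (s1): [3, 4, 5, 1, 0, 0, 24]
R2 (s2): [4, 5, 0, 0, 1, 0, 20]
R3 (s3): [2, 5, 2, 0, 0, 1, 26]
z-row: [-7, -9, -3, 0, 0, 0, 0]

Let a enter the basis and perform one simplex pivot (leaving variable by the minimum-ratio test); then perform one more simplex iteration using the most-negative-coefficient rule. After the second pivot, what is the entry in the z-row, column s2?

13/10

Ratio test on column a — row 1: 24/3 = 8; row 2: 20/4 = 5; row 3: 26/2 = 13. Minimum is 5 at row 2 (s2 leaves); pivot element 4.
Divide row 2 by 4; eliminate column a from the other rows.
Second iteration: most negative z-row entry is -3 in column c, so c enters.
Ratio test on column c — row 1: 9/5 = 9/5; row 2: entry 0 ≤ 0; row 3: 16/2 = 8. Minimum is 9/5 at row 1 (s1 leaves); pivot element 5.
Divide row 1 by 5; eliminate column c from the other rows.
After both pivots, the entry at the z-row, column s2 is 13/10.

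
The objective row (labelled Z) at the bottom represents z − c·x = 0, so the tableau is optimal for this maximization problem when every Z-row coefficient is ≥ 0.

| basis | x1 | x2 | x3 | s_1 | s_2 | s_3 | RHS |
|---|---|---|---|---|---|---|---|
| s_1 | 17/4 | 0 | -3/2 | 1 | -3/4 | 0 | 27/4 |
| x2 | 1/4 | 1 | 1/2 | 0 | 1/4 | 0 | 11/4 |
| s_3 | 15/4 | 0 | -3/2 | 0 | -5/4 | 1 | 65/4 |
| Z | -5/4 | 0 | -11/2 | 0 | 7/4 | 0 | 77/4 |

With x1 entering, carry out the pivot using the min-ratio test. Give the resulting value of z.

361/17

Ratio test on column x1 — row 1: (27/4)/(17/4) = 27/17; row 2: (11/4)/(1/4) = 11; row 3: (65/4)/(15/4) = 13/3. Minimum is 27/17 at row 1 (s_1 leaves); pivot element 17/4.
Pivot on row 1; the Z-row RHS becomes 77/4 − (-5/4)·(27/17) = 361/17.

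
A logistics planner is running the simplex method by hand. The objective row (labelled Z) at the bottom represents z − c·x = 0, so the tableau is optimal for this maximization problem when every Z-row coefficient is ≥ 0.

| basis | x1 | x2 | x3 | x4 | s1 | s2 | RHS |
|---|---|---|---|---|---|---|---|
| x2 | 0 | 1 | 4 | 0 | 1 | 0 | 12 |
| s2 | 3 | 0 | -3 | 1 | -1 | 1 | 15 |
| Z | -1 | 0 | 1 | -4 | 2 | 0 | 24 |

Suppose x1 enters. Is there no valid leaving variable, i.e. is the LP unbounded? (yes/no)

no

Column x1 has positive entries in row(s) 2, so the ratio test bounds it — not unbounded.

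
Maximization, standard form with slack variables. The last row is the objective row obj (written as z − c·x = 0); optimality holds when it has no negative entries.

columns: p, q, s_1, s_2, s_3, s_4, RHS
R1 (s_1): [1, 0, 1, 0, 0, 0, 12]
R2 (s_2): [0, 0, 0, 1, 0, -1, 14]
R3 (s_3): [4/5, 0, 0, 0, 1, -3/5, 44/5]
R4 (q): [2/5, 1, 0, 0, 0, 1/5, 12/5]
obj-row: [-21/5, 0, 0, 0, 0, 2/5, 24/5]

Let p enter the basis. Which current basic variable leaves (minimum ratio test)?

Column p entries and ratios — s_1: 12/1 = 12; s_2: 0 ≤ 0, skip; s_3: (44/5)/(4/5) = 11; q: (12/5)/(2/5) = 6.
Smallest ratio is 6 in the row of q, so q leaves.

q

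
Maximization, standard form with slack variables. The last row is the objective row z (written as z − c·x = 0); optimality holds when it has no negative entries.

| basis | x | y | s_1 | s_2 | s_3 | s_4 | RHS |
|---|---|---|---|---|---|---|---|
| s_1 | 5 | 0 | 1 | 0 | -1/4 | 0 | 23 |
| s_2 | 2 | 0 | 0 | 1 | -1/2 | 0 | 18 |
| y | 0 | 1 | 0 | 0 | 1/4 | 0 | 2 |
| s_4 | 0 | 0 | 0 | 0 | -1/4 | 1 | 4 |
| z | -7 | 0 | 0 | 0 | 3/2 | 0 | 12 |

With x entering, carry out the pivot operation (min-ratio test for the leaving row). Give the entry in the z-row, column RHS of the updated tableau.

221/5

Ratio test on column x — row 1: 23/5 = 23/5; row 2: 18/2 = 9; row 3: entry 0 ≤ 0; row 4: entry 0 ≤ 0. Minimum is 23/5 at row 1 (s_1 leaves); pivot element 5.
Divide row 1 by 5; eliminate column x from the other rows.
z-row update in column RHS: 12 − (-7)·(23/5) = 221/5.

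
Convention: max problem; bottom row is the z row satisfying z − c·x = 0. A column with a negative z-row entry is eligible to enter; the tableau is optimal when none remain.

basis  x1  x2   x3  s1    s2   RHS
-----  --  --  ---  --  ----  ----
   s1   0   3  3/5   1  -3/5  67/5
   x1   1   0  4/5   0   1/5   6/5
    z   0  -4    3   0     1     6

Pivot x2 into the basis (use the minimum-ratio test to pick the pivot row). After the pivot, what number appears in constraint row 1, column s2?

-1/5

Ratio test on column x2 — row 1: (67/5)/3 = 67/15; row 2: entry 0 ≤ 0. Minimum is 67/15 at row 1 (s1 leaves); pivot element 3.
Divide row 1 by 3; eliminate column x2 from the other rows.
In the new row 1, the s2 entry is the old entry divided by the pivot: (-3/5)/3 = -1/5.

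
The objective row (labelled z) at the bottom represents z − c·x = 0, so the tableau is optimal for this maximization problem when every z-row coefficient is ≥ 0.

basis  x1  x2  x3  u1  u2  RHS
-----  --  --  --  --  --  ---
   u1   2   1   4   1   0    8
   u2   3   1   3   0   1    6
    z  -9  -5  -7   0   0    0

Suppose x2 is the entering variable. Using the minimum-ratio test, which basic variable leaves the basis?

Column x2 entries and ratios — u1: 8/1 = 8; u2: 6/1 = 6.
Smallest ratio is 6 in the row of u2, so u2 leaves.

u2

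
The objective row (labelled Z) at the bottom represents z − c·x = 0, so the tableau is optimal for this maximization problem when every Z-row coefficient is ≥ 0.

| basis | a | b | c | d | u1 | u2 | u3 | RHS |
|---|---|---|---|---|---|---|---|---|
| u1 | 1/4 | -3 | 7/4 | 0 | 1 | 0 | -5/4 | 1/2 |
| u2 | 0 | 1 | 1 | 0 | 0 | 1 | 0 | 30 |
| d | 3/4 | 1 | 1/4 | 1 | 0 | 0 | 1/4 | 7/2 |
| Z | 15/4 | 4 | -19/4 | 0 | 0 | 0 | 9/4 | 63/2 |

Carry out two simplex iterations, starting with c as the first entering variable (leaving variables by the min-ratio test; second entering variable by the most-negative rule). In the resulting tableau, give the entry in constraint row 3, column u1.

Ratio test on column c — row 1: (1/2)/(7/4) = 2/7; row 2: 30/1 = 30; row 3: (7/2)/(1/4) = 14. Minimum is 2/7 at row 1 (u1 leaves); pivot element 7/4.
Divide row 1 by 7/4; eliminate column c from the other rows.
Second iteration: most negative Z-row entry is -29/7 in column b, so b enters.
Ratio test on column b — row 1: entry -12/7 ≤ 0; row 2: (208/7)/(19/7) = 208/19; row 3: (24/7)/(10/7) = 12/5. Minimum is 12/5 at row 3 (d leaves); pivot element 10/7.
Divide row 3 by 10/7; eliminate column b from the other rows.
After both pivots, the entry at constraint row 3, column u1 is -1/10.

-1/10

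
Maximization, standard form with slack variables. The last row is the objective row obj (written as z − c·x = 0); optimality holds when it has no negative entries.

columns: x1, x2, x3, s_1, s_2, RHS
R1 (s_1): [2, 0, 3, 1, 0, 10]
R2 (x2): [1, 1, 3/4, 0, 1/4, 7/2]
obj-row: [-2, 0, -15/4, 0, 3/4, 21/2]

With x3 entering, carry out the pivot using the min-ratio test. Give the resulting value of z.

Ratio test on column x3 — row 1: 10/3 = 10/3; row 2: (7/2)/(3/4) = 14/3. Minimum is 10/3 at row 1 (s_1 leaves); pivot element 3.
Pivot on row 1; the obj-row RHS becomes 21/2 − (-15/4)·(10/3) = 23.

23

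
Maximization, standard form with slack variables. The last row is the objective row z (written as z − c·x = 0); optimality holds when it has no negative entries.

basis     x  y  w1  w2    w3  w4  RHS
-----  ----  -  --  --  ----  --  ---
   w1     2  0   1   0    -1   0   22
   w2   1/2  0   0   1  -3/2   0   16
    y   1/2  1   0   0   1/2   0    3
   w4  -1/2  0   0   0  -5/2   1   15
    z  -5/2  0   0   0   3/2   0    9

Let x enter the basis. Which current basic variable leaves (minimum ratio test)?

y

Column x entries and ratios — w1: 22/2 = 11; w2: 16/(1/2) = 32; y: 3/(1/2) = 6; w4: -1/2 ≤ 0, skip.
Smallest ratio is 6 in the row of y, so y leaves.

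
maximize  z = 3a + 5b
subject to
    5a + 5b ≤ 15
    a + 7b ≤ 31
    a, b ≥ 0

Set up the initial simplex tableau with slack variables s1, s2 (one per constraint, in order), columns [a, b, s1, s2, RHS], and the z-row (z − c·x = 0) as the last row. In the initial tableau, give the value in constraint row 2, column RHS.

31

The RHS of constraint 2 is b_2 = 31.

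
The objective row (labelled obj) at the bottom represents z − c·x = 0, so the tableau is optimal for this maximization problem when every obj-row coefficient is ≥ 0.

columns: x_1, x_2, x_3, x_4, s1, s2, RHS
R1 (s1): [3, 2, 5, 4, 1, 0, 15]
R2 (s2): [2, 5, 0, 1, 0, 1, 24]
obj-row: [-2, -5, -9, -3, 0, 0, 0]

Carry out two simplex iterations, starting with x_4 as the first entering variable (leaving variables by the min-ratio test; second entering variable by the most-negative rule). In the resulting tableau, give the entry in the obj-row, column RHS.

27

Ratio test on column x_4 — row 1: 15/4 = 15/4; row 2: 24/1 = 24. Minimum is 15/4 at row 1 (s1 leaves); pivot element 4.
Divide row 1 by 4; eliminate column x_4 from the other rows.
Second iteration: most negative obj-row entry is -21/4 in column x_3, so x_3 enters.
Ratio test on column x_3 — row 1: (15/4)/(5/4) = 3; row 2: entry -5/4 ≤ 0. Minimum is 3 at row 1 (x_4 leaves); pivot element 5/4.
Divide row 1 by 5/4; eliminate column x_3 from the other rows.
After both pivots, the entry at the obj-row, column RHS is 27.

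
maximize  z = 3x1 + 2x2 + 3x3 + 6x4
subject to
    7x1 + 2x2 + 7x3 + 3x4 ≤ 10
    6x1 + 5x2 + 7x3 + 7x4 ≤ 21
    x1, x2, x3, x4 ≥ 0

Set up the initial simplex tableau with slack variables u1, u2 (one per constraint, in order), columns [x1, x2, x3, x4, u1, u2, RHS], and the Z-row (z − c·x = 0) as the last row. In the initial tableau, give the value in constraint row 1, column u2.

0

Slack u2 belongs to constraint 2; its column is the unit vector e_2, so the entry in row 1 is 0.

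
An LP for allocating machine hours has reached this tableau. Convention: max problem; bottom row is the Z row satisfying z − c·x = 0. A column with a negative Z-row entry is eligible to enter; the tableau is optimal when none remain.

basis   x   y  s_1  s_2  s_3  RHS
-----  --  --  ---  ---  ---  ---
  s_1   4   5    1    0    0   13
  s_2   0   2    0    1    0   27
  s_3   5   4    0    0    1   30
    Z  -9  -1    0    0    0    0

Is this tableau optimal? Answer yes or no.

The Z-row has a negative entry -9 in column x, so it is not optimal.

no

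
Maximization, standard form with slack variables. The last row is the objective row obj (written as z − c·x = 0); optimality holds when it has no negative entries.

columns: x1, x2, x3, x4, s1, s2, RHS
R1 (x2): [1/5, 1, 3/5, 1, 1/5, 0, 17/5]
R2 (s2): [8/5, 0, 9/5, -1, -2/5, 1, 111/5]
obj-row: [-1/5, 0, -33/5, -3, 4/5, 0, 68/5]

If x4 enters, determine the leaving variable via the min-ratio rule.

Column x4 entries and ratios — x2: (17/5)/1 = 17/5; s2: -1 ≤ 0, skip.
Smallest ratio is 17/5 in the row of x2, so x2 leaves.

x2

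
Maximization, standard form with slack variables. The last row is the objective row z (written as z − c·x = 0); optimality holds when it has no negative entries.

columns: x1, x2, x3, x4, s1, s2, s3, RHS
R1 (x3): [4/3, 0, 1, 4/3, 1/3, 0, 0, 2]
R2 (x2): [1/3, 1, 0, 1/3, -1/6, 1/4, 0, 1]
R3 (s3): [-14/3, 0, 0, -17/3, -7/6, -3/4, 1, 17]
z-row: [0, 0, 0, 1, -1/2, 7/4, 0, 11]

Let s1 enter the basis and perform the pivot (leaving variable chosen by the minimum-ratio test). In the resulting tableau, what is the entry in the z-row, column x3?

Ratio test on column s1 — row 1: 2/(1/3) = 6; row 2: entry -1/6 ≤ 0; row 3: entry -7/6 ≤ 0. Minimum is 6 at row 1 (x3 leaves); pivot element 1/3.
Divide row 1 by 1/3; eliminate column s1 from the other rows.
z-row update in column x3: 0 − (-1/2)·3 = 3/2.

3/2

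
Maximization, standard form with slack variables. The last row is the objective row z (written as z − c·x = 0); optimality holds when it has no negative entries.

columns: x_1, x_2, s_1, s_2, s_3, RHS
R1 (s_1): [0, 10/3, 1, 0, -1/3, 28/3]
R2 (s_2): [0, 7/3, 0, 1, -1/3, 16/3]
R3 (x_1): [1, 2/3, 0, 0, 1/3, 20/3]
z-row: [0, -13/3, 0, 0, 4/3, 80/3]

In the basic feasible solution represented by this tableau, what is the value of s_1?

s_1 is basic (row 1); its value is the RHS of that row, 28/3.

28/3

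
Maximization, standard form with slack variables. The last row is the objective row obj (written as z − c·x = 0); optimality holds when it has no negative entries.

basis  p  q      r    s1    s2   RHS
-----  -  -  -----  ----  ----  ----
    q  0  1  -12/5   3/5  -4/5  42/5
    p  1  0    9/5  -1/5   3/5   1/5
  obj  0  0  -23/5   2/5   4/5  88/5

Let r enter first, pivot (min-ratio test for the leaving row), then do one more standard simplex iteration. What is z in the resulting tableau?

Ratio test on column r — row 1: entry -12/5 ≤ 0; row 2: (1/5)/(9/5) = 1/9. Minimum is 1/9 at row 2 (p leaves); pivot element 9/5.
Pivot on row 2; the obj-row RHS becomes 88/5 − (-23/5)·(1/9) = 163/9.
Next entering variable (most negative obj-row entry -1/9): s1.
Ratio test on column s1 — row 1: (26/3)/(1/3) = 26; row 2: entry -1/9 ≤ 0. Minimum is 26 at row 1 (q leaves); pivot element 1/3.
After the second pivot the obj-row RHS is 163/9 − (-1/9)·26 = 21.

21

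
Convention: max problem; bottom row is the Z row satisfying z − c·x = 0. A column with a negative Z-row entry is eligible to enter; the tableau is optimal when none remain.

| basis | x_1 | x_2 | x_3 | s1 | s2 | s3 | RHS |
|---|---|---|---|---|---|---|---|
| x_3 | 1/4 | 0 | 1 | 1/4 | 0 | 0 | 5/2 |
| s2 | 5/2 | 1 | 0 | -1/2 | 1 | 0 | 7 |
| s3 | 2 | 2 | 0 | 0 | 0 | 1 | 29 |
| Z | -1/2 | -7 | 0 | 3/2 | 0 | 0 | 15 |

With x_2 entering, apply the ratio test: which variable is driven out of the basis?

Column x_2 entries and ratios — x_3: 0 ≤ 0, skip; s2: 7/1 = 7; s3: 29/2 = 29/2.
Smallest ratio is 7 in the row of s2, so s2 leaves.

s2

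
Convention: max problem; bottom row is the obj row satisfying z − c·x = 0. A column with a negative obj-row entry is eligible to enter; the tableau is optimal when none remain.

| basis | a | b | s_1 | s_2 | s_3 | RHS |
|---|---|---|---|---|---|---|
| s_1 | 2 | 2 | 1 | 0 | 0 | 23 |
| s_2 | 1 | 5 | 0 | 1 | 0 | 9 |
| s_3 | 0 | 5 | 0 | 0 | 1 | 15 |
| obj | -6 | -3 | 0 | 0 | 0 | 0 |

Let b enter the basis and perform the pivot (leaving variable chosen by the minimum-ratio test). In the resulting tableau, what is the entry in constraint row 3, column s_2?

-1

Ratio test on column b — row 1: 23/2 = 23/2; row 2: 9/5 = 9/5; row 3: 15/5 = 3. Minimum is 9/5 at row 2 (s_2 leaves); pivot element 5.
Divide row 2 by 5; eliminate column b from the other rows.
Row 3 update in column s_2: 0 − 5·(1/5) = -1.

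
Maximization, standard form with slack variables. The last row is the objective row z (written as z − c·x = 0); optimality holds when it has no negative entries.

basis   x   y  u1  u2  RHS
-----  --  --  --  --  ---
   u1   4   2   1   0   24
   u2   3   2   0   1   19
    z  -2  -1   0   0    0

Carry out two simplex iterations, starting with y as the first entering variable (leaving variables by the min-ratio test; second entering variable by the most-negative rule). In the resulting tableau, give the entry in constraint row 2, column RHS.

2

Ratio test on column y — row 1: 24/2 = 12; row 2: 19/2 = 19/2. Minimum is 19/2 at row 2 (u2 leaves); pivot element 2.
Divide row 2 by 2; eliminate column y from the other rows.
Second iteration: most negative z-row entry is -1/2 in column x, so x enters.
Ratio test on column x — row 1: 5/1 = 5; row 2: (19/2)/(3/2) = 19/3. Minimum is 5 at row 1 (u1 leaves); pivot element 1.
Divide row 1 by 1; eliminate column x from the other rows.
After both pivots, the entry at constraint row 2, column RHS is 2.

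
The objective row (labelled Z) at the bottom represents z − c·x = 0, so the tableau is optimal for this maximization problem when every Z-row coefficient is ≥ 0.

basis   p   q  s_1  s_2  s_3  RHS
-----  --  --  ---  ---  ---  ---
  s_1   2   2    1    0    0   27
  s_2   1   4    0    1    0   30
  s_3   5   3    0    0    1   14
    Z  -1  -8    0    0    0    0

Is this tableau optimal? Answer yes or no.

no

The Z-row has a negative entry -8 in column q, so it is not optimal.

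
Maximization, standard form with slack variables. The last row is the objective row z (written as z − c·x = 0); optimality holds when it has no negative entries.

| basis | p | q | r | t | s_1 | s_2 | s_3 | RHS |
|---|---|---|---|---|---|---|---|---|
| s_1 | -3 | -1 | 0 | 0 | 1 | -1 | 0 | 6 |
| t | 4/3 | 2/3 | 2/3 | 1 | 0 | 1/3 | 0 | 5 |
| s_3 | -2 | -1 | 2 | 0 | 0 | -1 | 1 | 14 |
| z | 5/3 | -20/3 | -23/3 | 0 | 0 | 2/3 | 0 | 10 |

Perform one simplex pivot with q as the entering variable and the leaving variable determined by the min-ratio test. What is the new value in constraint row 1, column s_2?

-1/2

Ratio test on column q — row 1: entry -1 ≤ 0; row 2: 5/(2/3) = 15/2; row 3: entry -1 ≤ 0. Minimum is 15/2 at row 2 (t leaves); pivot element 2/3.
Divide row 2 by 2/3; eliminate column q from the other rows.
Row 1 update in column s_2: -1 − (-1)·(1/2) = -1/2.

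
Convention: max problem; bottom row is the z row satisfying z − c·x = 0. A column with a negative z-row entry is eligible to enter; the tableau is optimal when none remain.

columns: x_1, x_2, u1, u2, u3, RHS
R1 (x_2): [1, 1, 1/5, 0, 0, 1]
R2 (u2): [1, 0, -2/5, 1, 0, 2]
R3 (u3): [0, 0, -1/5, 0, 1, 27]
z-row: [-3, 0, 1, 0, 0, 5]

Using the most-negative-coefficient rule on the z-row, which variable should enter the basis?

Negative z-row entries: x_1: -3.
The most negative is -3 in column x_1, so x_1 enters.

x_1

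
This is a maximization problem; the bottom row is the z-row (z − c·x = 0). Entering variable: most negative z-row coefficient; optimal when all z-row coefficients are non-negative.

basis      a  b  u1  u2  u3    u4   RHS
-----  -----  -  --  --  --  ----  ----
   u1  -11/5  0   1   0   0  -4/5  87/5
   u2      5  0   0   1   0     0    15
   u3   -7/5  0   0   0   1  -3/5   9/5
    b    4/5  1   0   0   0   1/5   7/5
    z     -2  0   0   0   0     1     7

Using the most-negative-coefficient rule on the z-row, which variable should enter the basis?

Negative z-row entries: a: -2.
The most negative is -2 in column a, so a enters.

a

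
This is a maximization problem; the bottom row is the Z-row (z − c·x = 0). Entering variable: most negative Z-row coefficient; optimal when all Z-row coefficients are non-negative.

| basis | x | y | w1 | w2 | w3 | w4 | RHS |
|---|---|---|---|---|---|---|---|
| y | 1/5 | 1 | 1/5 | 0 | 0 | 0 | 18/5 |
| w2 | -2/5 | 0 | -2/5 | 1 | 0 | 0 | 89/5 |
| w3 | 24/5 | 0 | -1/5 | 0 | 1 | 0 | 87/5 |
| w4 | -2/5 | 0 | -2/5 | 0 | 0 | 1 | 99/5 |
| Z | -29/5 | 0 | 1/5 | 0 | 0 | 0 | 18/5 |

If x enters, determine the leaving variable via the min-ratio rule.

w3

Column x entries and ratios — y: (18/5)/(1/5) = 18; w2: -2/5 ≤ 0, skip; w3: (87/5)/(24/5) = 29/8; w4: -2/5 ≤ 0, skip.
Smallest ratio is 29/8 in the row of w3, so w3 leaves.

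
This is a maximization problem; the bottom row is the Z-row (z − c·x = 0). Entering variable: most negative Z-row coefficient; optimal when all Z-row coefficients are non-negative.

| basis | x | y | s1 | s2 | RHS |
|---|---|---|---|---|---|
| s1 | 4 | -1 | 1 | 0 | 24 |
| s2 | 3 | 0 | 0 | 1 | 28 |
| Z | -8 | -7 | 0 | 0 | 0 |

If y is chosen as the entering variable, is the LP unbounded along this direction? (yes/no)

yes

Every constraint-row entry in column y is ≤ 0, so increasing y is unbounded.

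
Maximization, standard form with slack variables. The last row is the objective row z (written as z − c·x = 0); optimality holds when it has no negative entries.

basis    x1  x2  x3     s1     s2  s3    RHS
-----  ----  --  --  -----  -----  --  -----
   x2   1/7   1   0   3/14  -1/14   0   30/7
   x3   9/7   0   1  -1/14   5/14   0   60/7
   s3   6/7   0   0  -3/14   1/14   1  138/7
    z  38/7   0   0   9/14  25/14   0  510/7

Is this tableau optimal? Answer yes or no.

yes

Every z-row coefficient is ≥ 0, so the tableau is optimal.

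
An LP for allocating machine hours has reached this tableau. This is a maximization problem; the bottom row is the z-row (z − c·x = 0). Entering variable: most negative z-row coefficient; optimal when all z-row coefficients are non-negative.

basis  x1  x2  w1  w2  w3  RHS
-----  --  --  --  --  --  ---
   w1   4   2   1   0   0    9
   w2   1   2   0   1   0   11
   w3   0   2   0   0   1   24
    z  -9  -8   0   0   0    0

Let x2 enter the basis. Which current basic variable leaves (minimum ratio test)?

w1

Column x2 entries and ratios — w1: 9/2 = 9/2; w2: 11/2 = 11/2; w3: 24/2 = 12.
Smallest ratio is 9/2 in the row of w1, so w1 leaves.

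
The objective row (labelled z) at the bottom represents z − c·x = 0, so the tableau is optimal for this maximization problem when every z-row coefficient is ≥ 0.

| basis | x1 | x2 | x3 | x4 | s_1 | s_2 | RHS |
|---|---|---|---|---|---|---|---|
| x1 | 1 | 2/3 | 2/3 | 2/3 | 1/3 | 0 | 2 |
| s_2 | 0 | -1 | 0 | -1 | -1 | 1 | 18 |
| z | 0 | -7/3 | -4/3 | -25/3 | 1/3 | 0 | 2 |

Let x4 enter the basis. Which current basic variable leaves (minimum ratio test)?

Column x4 entries and ratios — x1: 2/(2/3) = 3; s_2: -1 ≤ 0, skip.
Smallest ratio is 3 in the row of x1, so x1 leaves.

x1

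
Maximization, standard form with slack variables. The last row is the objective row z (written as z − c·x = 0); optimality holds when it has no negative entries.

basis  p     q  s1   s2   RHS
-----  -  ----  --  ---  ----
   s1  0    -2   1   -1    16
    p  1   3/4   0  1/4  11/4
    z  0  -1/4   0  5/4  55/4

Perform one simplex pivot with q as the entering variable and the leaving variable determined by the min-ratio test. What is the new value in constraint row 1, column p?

8/3

Ratio test on column q — row 1: entry -2 ≤ 0; row 2: (11/4)/(3/4) = 11/3. Minimum is 11/3 at row 2 (p leaves); pivot element 3/4.
Divide row 2 by 3/4; eliminate column q from the other rows.
Row 1 update in column p: 0 − (-2)·(4/3) = 8/3.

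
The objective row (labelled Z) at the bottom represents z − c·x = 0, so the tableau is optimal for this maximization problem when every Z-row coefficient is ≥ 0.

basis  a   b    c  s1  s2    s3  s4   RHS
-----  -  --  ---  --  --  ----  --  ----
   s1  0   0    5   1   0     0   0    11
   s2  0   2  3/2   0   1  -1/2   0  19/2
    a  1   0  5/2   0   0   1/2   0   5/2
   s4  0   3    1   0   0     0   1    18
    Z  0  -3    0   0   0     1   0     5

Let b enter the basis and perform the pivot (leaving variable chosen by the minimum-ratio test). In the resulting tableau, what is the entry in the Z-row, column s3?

Ratio test on column b — row 1: entry 0 ≤ 0; row 2: (19/2)/2 = 19/4; row 3: entry 0 ≤ 0; row 4: 18/3 = 6. Minimum is 19/4 at row 2 (s2 leaves); pivot element 2.
Divide row 2 by 2; eliminate column b from the other rows.
Z-row update in column s3: 1 − (-3)·(-1/4) = 1/4.

1/4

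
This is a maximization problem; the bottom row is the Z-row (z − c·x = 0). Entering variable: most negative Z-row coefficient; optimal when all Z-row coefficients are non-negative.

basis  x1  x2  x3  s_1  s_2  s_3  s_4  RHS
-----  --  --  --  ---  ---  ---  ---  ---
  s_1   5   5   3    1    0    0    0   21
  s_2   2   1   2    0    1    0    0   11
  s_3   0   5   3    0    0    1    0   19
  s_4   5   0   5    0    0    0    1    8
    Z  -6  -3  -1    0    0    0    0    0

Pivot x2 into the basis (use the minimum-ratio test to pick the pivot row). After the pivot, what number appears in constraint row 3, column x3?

Ratio test on column x2 — row 1: 21/5 = 21/5; row 2: 11/1 = 11; row 3: 19/5 = 19/5; row 4: entry 0 ≤ 0. Minimum is 19/5 at row 3 (s_3 leaves); pivot element 5.
Divide row 3 by 5; eliminate column x2 from the other rows.
In the new row 3, the x3 entry is the old entry divided by the pivot: 3/5 = 3/5.

3/5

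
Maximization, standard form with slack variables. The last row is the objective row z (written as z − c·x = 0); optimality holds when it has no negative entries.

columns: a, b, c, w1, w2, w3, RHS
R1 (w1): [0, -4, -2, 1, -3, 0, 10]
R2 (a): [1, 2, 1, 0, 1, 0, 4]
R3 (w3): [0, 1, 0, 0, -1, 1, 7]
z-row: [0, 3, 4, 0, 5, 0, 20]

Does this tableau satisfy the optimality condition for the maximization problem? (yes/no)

yes

Every z-row coefficient is ≥ 0, so the tableau is optimal.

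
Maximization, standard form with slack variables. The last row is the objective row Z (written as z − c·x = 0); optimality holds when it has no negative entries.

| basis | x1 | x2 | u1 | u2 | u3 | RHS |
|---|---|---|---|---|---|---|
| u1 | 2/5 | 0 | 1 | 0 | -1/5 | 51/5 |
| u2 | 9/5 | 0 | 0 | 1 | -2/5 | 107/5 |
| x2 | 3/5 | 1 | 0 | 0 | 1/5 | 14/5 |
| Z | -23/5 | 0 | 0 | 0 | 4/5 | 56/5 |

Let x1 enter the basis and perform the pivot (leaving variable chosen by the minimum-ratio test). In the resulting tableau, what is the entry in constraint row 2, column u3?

Ratio test on column x1 — row 1: (51/5)/(2/5) = 51/2; row 2: (107/5)/(9/5) = 107/9; row 3: (14/5)/(3/5) = 14/3. Minimum is 14/3 at row 3 (x2 leaves); pivot element 3/5.
Divide row 3 by 3/5; eliminate column x1 from the other rows.
Row 2 update in column u3: -2/5 − (9/5)·(1/3) = -1.

-1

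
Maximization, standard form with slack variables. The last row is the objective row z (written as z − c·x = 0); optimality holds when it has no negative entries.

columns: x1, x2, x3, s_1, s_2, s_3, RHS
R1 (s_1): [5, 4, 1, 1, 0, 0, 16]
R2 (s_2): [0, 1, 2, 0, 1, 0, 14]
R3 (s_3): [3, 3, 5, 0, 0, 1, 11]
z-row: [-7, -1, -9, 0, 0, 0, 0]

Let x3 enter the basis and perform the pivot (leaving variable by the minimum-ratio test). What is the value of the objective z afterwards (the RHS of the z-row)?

99/5

Ratio test on column x3 — row 1: 16/1 = 16; row 2: 14/2 = 7; row 3: 11/5 = 11/5. Minimum is 11/5 at row 3 (s_3 leaves); pivot element 5.
Pivot on row 3; the z-row RHS becomes 0 − (-9)·(11/5) = 99/5.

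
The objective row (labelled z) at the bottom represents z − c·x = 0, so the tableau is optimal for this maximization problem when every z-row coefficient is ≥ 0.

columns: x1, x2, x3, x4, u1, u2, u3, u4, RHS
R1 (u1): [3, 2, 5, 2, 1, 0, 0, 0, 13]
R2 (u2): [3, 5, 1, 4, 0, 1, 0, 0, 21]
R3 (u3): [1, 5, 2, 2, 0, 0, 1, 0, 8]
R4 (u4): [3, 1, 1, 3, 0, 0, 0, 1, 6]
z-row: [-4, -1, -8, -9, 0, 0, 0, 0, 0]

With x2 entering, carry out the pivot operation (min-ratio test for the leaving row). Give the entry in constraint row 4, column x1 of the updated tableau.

14/5

Ratio test on column x2 — row 1: 13/2 = 13/2; row 2: 21/5 = 21/5; row 3: 8/5 = 8/5; row 4: 6/1 = 6. Minimum is 8/5 at row 3 (u3 leaves); pivot element 5.
Divide row 3 by 5; eliminate column x2 from the other rows.
Row 4 update in column x1: 3 − 1·(1/5) = 14/5.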